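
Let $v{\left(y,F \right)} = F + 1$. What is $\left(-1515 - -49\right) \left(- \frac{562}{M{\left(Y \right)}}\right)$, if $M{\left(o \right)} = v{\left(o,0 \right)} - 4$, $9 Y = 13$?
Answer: $- \frac{823892}{3} \approx -2.7463 \cdot 10^{5}$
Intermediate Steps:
$v{\left(y,F \right)} = 1 + F$
$Y = \frac{13}{9}$ ($Y = \frac{1}{9} \cdot 13 = \frac{13}{9} \approx 1.4444$)
$M{\left(o \right)} = -3$ ($M{\left(o \right)} = \left(1 + 0\right) - 4 = 1 - 4 = -3$)
$\left(-1515 - -49\right) \left(- \frac{562}{M{\left(Y \right)}}\right) = \left(-1515 - -49\right) \left(- \frac{562}{-3}\right) = \left(-1515 + \left(-11 + 60\right)\right) \left(\left(-562\right) \left(- \frac{1}{3}\right)\right) = \left(-1515 + 49\right) \frac{562}{3} = \left(-1466\right) \frac{562}{3} = - \frac{823892}{3}$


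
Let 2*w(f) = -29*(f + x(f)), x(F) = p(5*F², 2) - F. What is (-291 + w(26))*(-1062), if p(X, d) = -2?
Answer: 278244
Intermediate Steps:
x(F) = -2 - F
w(f) = 29 (w(f) = (-29*(f + (-2 - f)))/2 = (-29*(-2))/2 = (½)*58 = 29)
(-291 + w(26))*(-1062) = (-291 + 29)*(-1062) = -262*(-1062) = 278244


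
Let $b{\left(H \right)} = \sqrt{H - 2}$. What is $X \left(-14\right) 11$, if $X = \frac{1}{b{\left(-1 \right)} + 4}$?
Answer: $- \frac{616}{19} + \frac{154 i \sqrt{3}}{19} \approx -32.421 + 14.039 i$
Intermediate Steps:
$b{\left(H \right)} = \sqrt{-2 + H}$
$X = \frac{1}{4 + i \sqrt{3}}$ ($X = \frac{1}{\sqrt{-2 - 1} + 4} = \frac{1}{\sqrt{-3} + 4} = \frac{1}{i \sqrt{3} + 4} = \frac{1}{4 + i \sqrt{3}} \approx 0.21053 - 0.091161 i$)
$X \left(-14\right) 11 = \left(\frac{4}{19} - \frac{i \sqrt{3}}{19}\right) \left(-14\right) 11 = \left(- \frac{56}{19} + \frac{14 i \sqrt{3}}{19}\right) 11 = - \frac{616}{19} + \frac{154 i \sqrt{3}}{19}$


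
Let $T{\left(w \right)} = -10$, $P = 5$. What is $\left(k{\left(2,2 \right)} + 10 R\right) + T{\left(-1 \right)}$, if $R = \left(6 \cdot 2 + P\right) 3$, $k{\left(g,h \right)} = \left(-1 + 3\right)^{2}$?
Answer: $504$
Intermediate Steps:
$k{\left(g,h \right)} = 4$ ($k{\left(g,h \right)} = 2^{2} = 4$)
$R = 51$ ($R = \left(6 \cdot 2 + 5\right) 3 = \left(12 + 5\right) 3 = 17 \cdot 3 = 51$)
$\left(k{\left(2,2 \right)} + 10 R\right) + T{\left(-1 \right)} = \left(4 + 10 \cdot 51\right) - 10 = \left(4 + 510\right) - 10 = 514 - 10 = 504$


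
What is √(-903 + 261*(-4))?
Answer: I*√1947 ≈ 44.125*I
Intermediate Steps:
√(-903 + 261*(-4)) = √(-903 - 1044) = √(-1947) = I*√1947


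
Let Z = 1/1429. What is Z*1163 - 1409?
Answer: -2012298/1429 ≈ -1408.2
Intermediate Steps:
Z = 1/1429 ≈ 0.00069979
Z*1163 - 1409 = (1/1429)*1163 - 1409 = 1163/1429 - 1409 = -2012298/1429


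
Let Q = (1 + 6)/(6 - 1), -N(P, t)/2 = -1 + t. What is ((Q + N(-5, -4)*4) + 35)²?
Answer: 145924/25 ≈ 5837.0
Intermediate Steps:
N(P, t) = 2 - 2*t (N(P, t) = -2*(-1 + t) = 2 - 2*t)
Q = 7/5 ≈ 1.4000
((Q + N(-5, -4)*4) + 35)² = ((7/5 + (2 - 2*(-4))*4) + 35)² = ((7/5 + (2 + 8)*4) + 35)² = ((7/5 + 10*4) + 35)² = ((7/5 + 40) + 35)² = (207/5 + 35)² = (382/5)² = 145924/25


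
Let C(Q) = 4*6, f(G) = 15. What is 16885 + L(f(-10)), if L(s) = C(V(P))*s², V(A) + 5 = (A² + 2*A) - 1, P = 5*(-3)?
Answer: 22285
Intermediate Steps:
P = -15
V(A) = -6 + A² + 2*A (V(A) = -5 + ((A² + 2*A) - 1) = -5 + (-1 + A² + 2*A) = -6 + A² + 2*A)
C(Q) = 24
L(s) = 24*s²
16885 + L(f(-10)) = 16885 + 24*15² = 16885 + 24*225 = 16885 + 5400 = 22285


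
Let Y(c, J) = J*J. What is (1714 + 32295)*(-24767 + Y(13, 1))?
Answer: -842266894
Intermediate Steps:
Y(c, J) = J²
(1714 + 32295)*(-24767 + Y(13, 1)) = (1714 + 32295)*(-24767 + 1²) = 34009*(-24767 + 1) = 34009*(-24766) = -842266894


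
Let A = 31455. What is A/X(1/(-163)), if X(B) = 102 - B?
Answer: 5127165/16627 ≈ 308.36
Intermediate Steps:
A/X(1/(-163)) = 31455/(102 - 1/(-163)) = 31455/(102 - 1*(-1/163)) = 31455/(102 + 1/163) = 31455/(16627/163) = 31455*(163/16627) = 5127165/16627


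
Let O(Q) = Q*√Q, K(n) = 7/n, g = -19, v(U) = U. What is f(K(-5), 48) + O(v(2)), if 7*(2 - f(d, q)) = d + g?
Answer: 172/35 + 2*√2 ≈ 7.7427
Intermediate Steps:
f(d, q) = 33/7 - d/7 (f(d, q) = 2 - (d - 19)/7 = 2 - (-19 + d)/7 = 2 + (19/7 - d/7) = 33/7 - d/7)
O(Q) = Q^(3/2)
f(K(-5), 48) + O(v(2)) = (33/7 - 1/(-5)) + 2^(3/2) = (33/7 - (-1)/5) + 2*√2 = (33/7 - ⅐*(-7/5)) + 2*√2 = (33/7 + ⅕) + 2*√2 = 172/35 + 2*√2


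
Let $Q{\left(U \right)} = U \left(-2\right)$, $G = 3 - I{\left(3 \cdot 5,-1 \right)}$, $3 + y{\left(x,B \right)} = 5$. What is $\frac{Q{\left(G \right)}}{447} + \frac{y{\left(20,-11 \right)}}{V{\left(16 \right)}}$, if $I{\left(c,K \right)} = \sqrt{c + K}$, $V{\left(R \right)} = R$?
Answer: $\frac{133}{1192} + \frac{2 \sqrt{14}}{447} \approx 0.12832$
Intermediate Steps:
$I{\left(c,K \right)} = \sqrt{K + c}$
$y{\left(x,B \right)} = 2$ ($y{\left(x,B \right)} = -3 + 5 = 2$)
$G = 3 - \sqrt{14}$ ($G = 3 - \sqrt{-1 + 3 \cdot 5} = 3 - \sqrt{-1 + 15} = 3 - \sqrt{14} \approx -0.74166$)
$Q{\left(U \right)} = - 2 U$
$\frac{Q{\left(G \right)}}{447} + \frac{y{\left(20,-11 \right)}}{V{\left(16 \right)}} = \frac{\left(-2\right) \left(3 - \sqrt{14}\right)}{447} + \frac{2}{16} = \left(-6 + 2 \sqrt{14}\right) \frac{1}{447} + 2 \cdot \frac{1}{16} = \left(- \frac{2}{149} + \frac{2 \sqrt{14}}{447}\right) + \frac{1}{8} = \frac{133}{1192} + \frac{2 \sqrt{14}}{447}$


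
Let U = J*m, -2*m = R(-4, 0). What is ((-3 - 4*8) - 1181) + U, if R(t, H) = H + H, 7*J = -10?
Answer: -1216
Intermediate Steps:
J = -10/7 (J = (⅐)*(-10) = -10/7 ≈ -1.4286)
R(t, H) = 2*H
m = 0 (m = -0 = -½*0 = 0)
U = 0 (U = -10/7*0 = 0)
((-3 - 4*8) - 1181) + U = ((-3 - 4*8) - 1181) + 0 = ((-3 - 32) - 1181) + 0 = (-35 - 1181) + 0 = -1216 + 0 = -1216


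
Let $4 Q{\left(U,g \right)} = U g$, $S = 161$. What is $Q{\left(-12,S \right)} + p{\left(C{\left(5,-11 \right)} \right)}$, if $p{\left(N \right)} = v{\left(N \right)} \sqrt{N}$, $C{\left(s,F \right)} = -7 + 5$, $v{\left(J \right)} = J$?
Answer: $-483 - 2 i \sqrt{2} \approx -483.0 - 2.8284 i$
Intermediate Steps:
$Q{\left(U,g \right)} = \frac{U g}{4}$
$C{\left(s,F \right)} = -2$
$p{\left(N \right)} = N^{\frac{3}{2}}$ ($p{\left(N \right)} = N \sqrt{N} = N^{\frac{3}{2}}$)
$Q{\left(-12,S \right)} + p{\left(C{\left(5,-11 \right)} \right)} = \frac{1}{4} \left(-12\right) 161 + \left(-2\right)^{\frac{3}{2}} = -483 - 2 i \sqrt{2}$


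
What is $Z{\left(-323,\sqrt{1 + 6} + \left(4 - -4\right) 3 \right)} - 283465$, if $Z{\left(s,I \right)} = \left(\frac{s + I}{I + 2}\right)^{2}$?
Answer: $- \frac{126806595529}{447561} - \frac{5057650 \sqrt{7}}{447561} \approx -2.8336 \cdot 10^{5}$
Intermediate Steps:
$Z{\left(s,I \right)} = \frac{\left(I + s\right)^{2}}{\left(2 + I\right)^{2}}$ ($Z{\left(s,I \right)} = \left(\frac{I + s}{2 + I}\right)^{2} = \frac{\left(I + s\right)^{2}}{\left(2 + I\right)^{2}}$)
$Z{\left(-323,\sqrt{1 + 6} + \left(4 - -4\right) 3 \right)} - 283465 = \frac{\left(\left(\sqrt{1 + 6} + \left(4 - -4\right) 3\right) - 323\right)^{2}}{\left(2 + \left(\sqrt{1 + 6} + \left(4 - -4\right) 3\right)\right)^{2}} - 283465 = \frac{\left(\left(\sqrt{7} + \left(4 + 4\right) 3\right) - 323\right)^{2}}{\left(2 + \left(\sqrt{7} + \left(4 + 4\right) 3\right)\right)^{2}} - 283465 = \frac{\left(\left(\sqrt{7} + 8 \cdot 3\right) - 323\right)^{2}}{\left(2 + \left(\sqrt{7} + 8 \cdot 3\right)\right)^{2}} - 283465 = \frac{\left(\left(\sqrt{7} + 24\right) - 323\right)^{2}}{\left(2 + \left(\sqrt{7} + 24\right)\right)^{2}} - 283465 = \frac{\left(\left(24 + \sqrt{7}\right) - 323\right)^{2}}{\left(2 + \left(24 + \sqrt{7}\right)\right)^{2}} - 283465 = \frac{\left(-299 + \sqrt{7}\right)^{2}}{\left(26 + \sqrt{7}\right)^{2}} - 283465 = -283465 + \frac{\left(-299 + \sqrt{7}\right)^{2}}{\left(26 + \sqrt{7}\right)^{2}}$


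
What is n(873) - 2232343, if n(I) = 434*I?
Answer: -1853461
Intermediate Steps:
n(873) - 2232343 = 434*873 - 2232343 = 378882 - 2232343 = -1853461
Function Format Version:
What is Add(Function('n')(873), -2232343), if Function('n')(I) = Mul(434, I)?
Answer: -1853461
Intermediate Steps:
Add(Function('n')(873), -2232343) = Add(Mul(434, 873), -2232343) = Add(378882, -2232343) = -1853461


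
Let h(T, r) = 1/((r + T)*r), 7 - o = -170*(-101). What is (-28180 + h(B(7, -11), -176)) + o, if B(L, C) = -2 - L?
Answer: -1476368079/32560 ≈ -45343.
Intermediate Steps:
o = -17163 (o = 7 - (-170)*(-101) = 7 - 1*17170 = 7 - 17170 = -17163)
h(T, r) = 1/(r*(T + r)) (h(T, r) = 1/((T + r)*r) = 1/(r*(T + r)))
(-28180 + h(B(7, -11), -176)) + o = (-28180 + 1/((-176)*((-2 - 1*7) - 176))) - 17163 = (-28180 - 1/(176*((-2 - 7) - 176))) - 17163 = (-28180 - 1/(176*(-9 - 176))) - 17163 = (-28180 - 1/176/(-185)) - 17163 = (-28180 - 1/176*(-1/185)) - 17163 = (-28180 + 1/32560) - 17163 = -917540799/32560 - 17163 = -1476368079/32560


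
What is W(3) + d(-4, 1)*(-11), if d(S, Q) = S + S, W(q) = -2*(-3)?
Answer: 94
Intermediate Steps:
W(q) = 6
d(S, Q) = 2*S
W(3) + d(-4, 1)*(-11) = 6 + (2*(-4))*(-11) = 6 - 8*(-11) = 6 + 88 = 94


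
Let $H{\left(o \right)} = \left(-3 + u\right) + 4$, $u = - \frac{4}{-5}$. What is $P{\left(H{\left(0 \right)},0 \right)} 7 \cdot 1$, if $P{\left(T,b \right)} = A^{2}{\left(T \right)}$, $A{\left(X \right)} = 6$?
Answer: $252$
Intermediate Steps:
$u = \frac{4}{5}$ ($u = \left(-4\right) \left(- \frac{1}{5}\right) = \frac{4}{5} \approx 0.8$)
$H{\left(o \right)} = \frac{9}{5}$ ($H{\left(o \right)} = \left(-3 + \frac{4}{5}\right) + 4 = - \frac{11}{5} + 4 = \frac{9}{5}$)
$P{\left(T,b \right)} = 36$ ($P{\left(T,b \right)} = 6^{2} = 36$)
$P{\left(H{\left(0 \right)},0 \right)} 7 \cdot 1 = 36 \cdot 7 \cdot 1 = 252 \cdot 1 = 252$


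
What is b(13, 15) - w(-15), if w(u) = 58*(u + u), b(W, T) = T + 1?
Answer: 1756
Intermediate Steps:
b(W, T) = 1 + T
w(u) = 116*u (w(u) = 58*(2*u) = 116*u)
b(13, 15) - w(-15) = (1 + 15) - 116*(-15) = 16 - 1*(-1740) = 16 + 1740 = 1756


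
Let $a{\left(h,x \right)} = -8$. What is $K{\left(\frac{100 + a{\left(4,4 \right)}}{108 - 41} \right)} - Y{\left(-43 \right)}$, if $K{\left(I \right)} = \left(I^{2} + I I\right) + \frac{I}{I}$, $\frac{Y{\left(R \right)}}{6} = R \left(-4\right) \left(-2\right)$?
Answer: $\frac{9286713}{4489} \approx 2068.8$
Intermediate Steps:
$Y{\left(R \right)} = 48 R$ ($Y{\left(R \right)} = 6 R \left(-4\right) \left(-2\right) = 6 - 4 R \left(-2\right) = 6 \cdot 8 R = 48 R$)
$K{\left(I \right)} = 1 + 2 I^{2}$ ($K{\left(I \right)} = \left(I^{2} + I^{2}\right) + 1 = 2 I^{2} + 1 = 1 + 2 I^{2}$)
$K{\left(\frac{100 + a{\left(4,4 \right)}}{108 - 41} \right)} - Y{\left(-43 \right)} = \left(1 + 2 \left(\frac{100 - 8}{108 - 41}\right)^{2}\right) - 48 \left(-43\right) = \left(1 + 2 \left(\frac{92}{67}\right)^{2}\right) - -2064 = \left(1 + 2 \left(92 \cdot \frac{1}{67}\right)^{2}\right) + 2064 = \left(1 + 2 \left(\frac{92}{67}\right)^{2}\right) + 2064 = \left(1 + 2 \cdot \frac{8464}{4489}\right) + 2064 = \left(1 + \frac{16928}{4489}\right) + 2064 = \frac{21417}{4489} + 2064 = \frac{9286713}{4489}$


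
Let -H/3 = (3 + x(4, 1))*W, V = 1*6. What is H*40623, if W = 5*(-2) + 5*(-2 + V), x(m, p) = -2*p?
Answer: -1218690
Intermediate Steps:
V = 6
W = 10 (W = 5*(-2) + 5*(-2 + 6) = -10 + 5*4 = -10 + 20 = 10)
H = -30 (H = -3*(3 - 2*1)*10 = -3*(3 - 2)*10 = -3*10 = -30)
H*40623 = -30*40623 = -1218690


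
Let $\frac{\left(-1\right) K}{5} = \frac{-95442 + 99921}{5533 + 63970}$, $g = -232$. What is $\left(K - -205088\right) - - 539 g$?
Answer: $\frac{5562997725}{69503} \approx 80040.0$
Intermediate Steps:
$K = - \frac{22395}{69503}$ ($K = - 5 \frac{-95442 + 99921}{5533 + 63970} = - 5 \cdot \frac{4479}{69503} = - 5 \cdot 4479 \cdot \frac{1}{69503} = \left(-5\right) \frac{4479}{69503} = - \frac{22395}{69503} \approx -0.32222$)
$\left(K - -205088\right) - - 539 g = \left(- \frac{22395}{69503} - -205088\right) - \left(-539\right) \left(-232\right) = \left(- \frac{22395}{69503} + 205088\right) - 125048 = \frac{14254208869}{69503} - 125048 = \frac{5562997725}{69503}$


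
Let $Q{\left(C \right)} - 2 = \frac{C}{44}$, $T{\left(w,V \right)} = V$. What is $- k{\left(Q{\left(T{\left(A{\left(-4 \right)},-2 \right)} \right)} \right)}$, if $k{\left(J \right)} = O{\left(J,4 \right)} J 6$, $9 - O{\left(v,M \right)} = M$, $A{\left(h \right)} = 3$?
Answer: $- \frac{645}{11} \approx -58.636$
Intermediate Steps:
$Q{\left(C \right)} = 2 + \frac{C}{44}$
$O{\left(v,M \right)} = 9 - M$
$k{\left(J \right)} = 30 J$ ($k{\left(J \right)} = \left(9 - 4\right) J 6 = 5 J 6 = 30 J$)
$- k{\left(Q{\left(T{\left(A{\left(-4 \right)},-2 \right)} \right)} \right)} = - 30 \left(2 + \frac{1}{44} \left(-2\right)\right) = - 30 \left(2 - \frac{1}{22}\right) = - \frac{30 \cdot 43}{22} = \left(-1\right) \frac{645}{11} = - \frac{645}{11}$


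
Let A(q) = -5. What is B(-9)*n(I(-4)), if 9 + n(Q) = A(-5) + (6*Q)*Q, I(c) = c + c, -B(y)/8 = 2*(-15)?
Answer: 88800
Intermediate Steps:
B(y) = 240 (B(y) = -16*(-15) = -8*(-30) = 240)
I(c) = 2*c
n(Q) = -14 + 6*Q² (n(Q) = -9 + (-5 + (6*Q)*Q) = -9 + (-5 + 6*Q²) = -14 + 6*Q²)
B(-9)*n(I(-4)) = 240*(-14 + 6*(2*(-4))²) = 240*(-14 + 6*(-8)²) = 240*(-14 + 6*64) = 240*(-14 + 384) = 240*370 = 88800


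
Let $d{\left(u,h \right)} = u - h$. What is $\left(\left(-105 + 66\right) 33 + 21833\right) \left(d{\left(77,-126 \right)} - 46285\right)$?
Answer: $-946800772$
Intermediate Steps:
$\left(\left(-105 + 66\right) 33 + 21833\right) \left(d{\left(77,-126 \right)} - 46285\right) = \left(\left(-105 + 66\right) 33 + 21833\right) \left(\left(77 - -126\right) - 46285\right) = \left(\left(-39\right) 33 + 21833\right) \left(\left(77 + 126\right) - 46285\right) = \left(-1287 + 21833\right) \left(203 - 46285\right) = 20546 \left(-46082\right) = -946800772$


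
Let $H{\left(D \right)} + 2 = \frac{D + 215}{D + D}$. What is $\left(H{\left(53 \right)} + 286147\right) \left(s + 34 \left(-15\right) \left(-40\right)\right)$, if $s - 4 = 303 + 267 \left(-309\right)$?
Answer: $- \frac{937186950924}{53} \approx -1.7683 \cdot 10^{10}$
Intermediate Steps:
$H{\left(D \right)} = -2 + \frac{215 + D}{2 D}$ ($H{\left(D \right)} = -2 + \frac{D + 215}{D + D} = -2 + \frac{215 + D}{2 D}$)
$s = -82196$ ($s = 4 + \left(303 + 267 \left(-309\right)\right) = 4 + \left(303 - 82503\right) = 4 - 82200 = -82196$)
$\left(H{\left(53 \right)} + 286147\right) \left(s + 34 \left(-15\right) \left(-40\right)\right) = \left(\frac{215 - 159}{2 \cdot 53} + 286147\right) \left(-82196 + 34 \left(-15\right) \left(-40\right)\right) = \left(\frac{1}{2} \cdot \frac{1}{53} \left(215 - 159\right) + 286147\right) \left(-82196 - -20400\right) = \left(\frac{1}{2} \cdot \frac{1}{53} \cdot 56 + 286147\right) \left(-82196 + 20400\right) = \left(\frac{28}{53} + 286147\right) \left(-61796\right) = \frac{15165819}{53} \left(-61796\right) = - \frac{937186950924}{53}$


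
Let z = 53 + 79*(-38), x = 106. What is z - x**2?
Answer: -14185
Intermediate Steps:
z = -2949 (z = 53 - 3002 = -2949)
z - x**2 = -2949 - 1*106**2 = -2949 - 1*11236 = -2949 - 11236 = -14185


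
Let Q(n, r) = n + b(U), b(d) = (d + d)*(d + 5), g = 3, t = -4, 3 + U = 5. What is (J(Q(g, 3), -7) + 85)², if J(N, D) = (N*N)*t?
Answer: 14130081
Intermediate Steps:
U = 2 (U = -3 + 5 = 2)
b(d) = 2*d*(5 + d) (b(d) = (2*d)*(5 + d) = 2*d*(5 + d))
Q(n, r) = 28 + n (Q(n, r) = n + 2*2*(5 + 2) = n + 2*2*7 = n + 28 = 28 + n)
J(N, D) = -4*N² (J(N, D) = (N*N)*(-4) = N²*(-4) = -4*N²)
(J(Q(g, 3), -7) + 85)² = (-4*(28 + 3)² + 85)² = (-4*31² + 85)² = (-4*961 + 85)² = (-3844 + 85)² = (-3759)² = 14130081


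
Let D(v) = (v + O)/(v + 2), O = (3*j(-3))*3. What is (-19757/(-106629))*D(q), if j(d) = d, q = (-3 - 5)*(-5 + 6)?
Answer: 691495/639774 ≈ 1.0808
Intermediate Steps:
q = -8 (q = -8*1 = -8)
O = -27 (O = (3*(-3))*3 = -9*3 = -27)
D(v) = (-27 + v)/(2 + v) (D(v) = (v - 27)/(v + 2) = (-27 + v)/(2 + v))
(-19757/(-106629))*D(q) = (-19757/(-106629))*((-27 - 8)/(2 - 8)) = (-19757*(-1/106629))*(-35/(-6)) = 19757*(-⅙*(-35))/106629 = (19757/106629)*(35/6) = 691495/639774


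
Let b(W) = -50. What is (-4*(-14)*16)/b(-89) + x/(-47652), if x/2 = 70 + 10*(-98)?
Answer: -5325649/297825 ≈ -17.882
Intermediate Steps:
x = -1820 (x = 2*(70 + 10*(-98)) = 2*(70 - 980) = 2*(-910) = -1820)
(-4*(-14)*16)/b(-89) + x/(-47652) = (-4*(-14)*16)/(-50) - 1820/(-47652) = (56*16)*(-1/50) - 1820*(-1/47652) = 896*(-1/50) + 455/11913 = -448/25 + 455/11913 = -5325649/297825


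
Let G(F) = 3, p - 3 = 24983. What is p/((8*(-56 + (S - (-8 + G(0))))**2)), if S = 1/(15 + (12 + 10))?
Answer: 17102917/14227984 ≈ 1.2021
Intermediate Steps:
p = 24986 (p = 3 + 24983 = 24986)
S = 1/37 (S = 1/(15 + 22) = 1/37 ≈ 0.027027)
p/((8*(-56 + (S - (-8 + G(0))))**2)) = 24986/((8*(-56 + (1/37 - (-8 + 3)))**2)) = 24986/((8*(-56 + (1/37 - 1*(-5)))**2)) = 24986/((8*(-56 + (1/37 + 5))**2)) = 24986/((8*(-56 + 186/37)**2)) = 24986/((8*(-1886/37)**2)) = 24986/((8*(3556996/1369))) = 24986/(28455968/1369) = 24986*(1369/28455968) = 17102917/14227984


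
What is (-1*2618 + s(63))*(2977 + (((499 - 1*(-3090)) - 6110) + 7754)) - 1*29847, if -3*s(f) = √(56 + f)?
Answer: -21523627 - 8210*√119/3 ≈ -2.1553e+7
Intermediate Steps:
s(f) = -√(56 + f)/3
(-1*2618 + s(63))*(2977 + (((499 - 1*(-3090)) - 6110) + 7754)) - 1*29847 = (-1*2618 - √(56 + 63)/3)*(2977 + (((499 - 1*(-3090)) - 6110) + 7754)) - 1*29847 = (-2618 - √119/3)*(2977 + (((499 + 3090) - 6110) + 7754)) - 29847 = (-2618 - √119/3)*(2977 + ((3589 - 6110) + 7754)) - 29847 = (-2618 - √119/3)*(2977 + (-2521 + 7754)) - 29847 = (-2618 - √119/3)*(2977 + 5233) - 29847 = (-2618 - √119/3)*8210 - 29847 = (-21493780 - 8210*√119/3) - 29847 = -21523627 - 8210*√119/3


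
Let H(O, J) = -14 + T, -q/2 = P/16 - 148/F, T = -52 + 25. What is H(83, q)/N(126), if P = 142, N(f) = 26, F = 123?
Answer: -41/26 ≈ -1.5769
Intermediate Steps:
T = -27
q = -7549/492 (q = -2*(142/16 - 148/123) = -2*(142*(1/16) - 148*1/123) = -2*(71/8 - 148/123) = -2*7549/984 = -7549/492 ≈ -15.343)
H(O, J) = -41 (H(O, J) = -14 - 27 = -41)
H(83, q)/N(126) = -41/26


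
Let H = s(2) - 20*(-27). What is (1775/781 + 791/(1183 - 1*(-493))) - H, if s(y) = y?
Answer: -9941711/18436 ≈ -539.25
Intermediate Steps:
H = 542 (H = 2 - 20*(-27) = 2 + 540 = 542)
(1775/781 + 791/(1183 - 1*(-493))) - H = (1775/781 + 791/(1183 - 1*(-493))) - 1*542 = (1775*(1/781) + 791/(1183 + 493)) - 542 = (25/11 + 791/1676) - 542 = 50601/18436 - 542 = -9941711/18436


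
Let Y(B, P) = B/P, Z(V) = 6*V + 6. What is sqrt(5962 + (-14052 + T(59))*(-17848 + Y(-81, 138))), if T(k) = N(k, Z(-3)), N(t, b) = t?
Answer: sqrt(528494782322)/46 ≈ 15804.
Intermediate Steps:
Z(V) = 6 + 6*V
T(k) = k
sqrt(5962 + (-14052 + T(59))*(-17848 + Y(-81, 138))) = sqrt(5962 + (-14052 + 59)*(-17848 - 81/138)) = sqrt(5962 - 13993*(-17848 - 81*1/138)) = sqrt(5962 - 13993*(-17848 - 27/46)) = sqrt(5962 - 13993*(-821035/46)) = sqrt(5962 + 11488742755/46) = sqrt(11489017007/46) = sqrt(528494782322)/46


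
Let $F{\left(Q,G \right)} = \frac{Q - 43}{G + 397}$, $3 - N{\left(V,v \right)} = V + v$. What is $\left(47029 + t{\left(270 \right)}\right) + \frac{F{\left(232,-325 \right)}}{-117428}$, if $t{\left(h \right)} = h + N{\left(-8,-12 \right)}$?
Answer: $\frac{44455422507}{939424} \approx 47322.0$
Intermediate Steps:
$N{\left(V,v \right)} = 3 - V - v$ ($N{\left(V,v \right)} = 3 - \left(V + v\right) = 3 - V - v$)
$t{\left(h \right)} = 23 + h$ ($t{\left(h \right)} = h - -23 = h + \left(3 + 8 + 12\right) = h + 23 = 23 + h$)
$F{\left(Q,G \right)} = \frac{-43 + Q}{397 + G}$
$\left(47029 + t{\left(270 \right)}\right) + \frac{F{\left(232,-325 \right)}}{-117428} = \left(47029 + \left(23 + 270\right)\right) + \frac{\frac{1}{397 - 325} \left(-43 + 232\right)}{-117428} = \left(47029 + 293\right) + \frac{1}{72} \cdot 189 \left(- \frac{1}{117428}\right) = 47322 + \frac{1}{72} \cdot 189 \left(- \frac{1}{117428}\right) = 47322 + \frac{21}{8} \left(- \frac{1}{117428}\right) = 47322 - \frac{21}{939424} = \frac{44455422507}{939424}$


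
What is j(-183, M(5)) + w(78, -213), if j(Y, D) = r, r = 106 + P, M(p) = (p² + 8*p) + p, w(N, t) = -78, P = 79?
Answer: 107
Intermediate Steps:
M(p) = p² + 9*p
r = 185 (r = 106 + 79 = 185)
j(Y, D) = 185
j(-183, M(5)) + w(78, -213) = 185 - 78 = 107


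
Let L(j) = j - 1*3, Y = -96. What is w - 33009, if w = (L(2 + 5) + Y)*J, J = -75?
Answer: -26109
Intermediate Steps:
L(j) = -3 + j (L(j) = j - 3 = -3 + j)
w = 6900 (w = ((-3 + (2 + 5)) - 96)*(-75) = ((-3 + 7) - 96)*(-75) = (4 - 96)*(-75) = -92*(-75) = 6900)
w - 33009 = 6900 - 33009 = -26109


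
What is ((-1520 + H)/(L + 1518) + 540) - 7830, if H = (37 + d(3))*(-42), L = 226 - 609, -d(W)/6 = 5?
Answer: -8275964/1135 ≈ -7291.6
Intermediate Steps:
d(W) = -30 (d(W) = -6*5 = -30)
L = -383
H = -294 (H = (37 - 30)*(-42) = 7*(-42) = -294)
((-1520 + H)/(L + 1518) + 540) - 7830 = ((-1520 - 294)/(-383 + 1518) + 540) - 7830 = (-1814/1135 + 540) - 7830 = 611086/1135 - 7830 = -8275964/1135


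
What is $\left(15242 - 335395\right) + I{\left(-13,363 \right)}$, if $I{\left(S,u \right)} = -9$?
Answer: $-320162$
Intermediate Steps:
$\left(15242 - 335395\right) + I{\left(-13,363 \right)} = \left(15242 - 335395\right) - 9 = -320153 - 9 = -320162$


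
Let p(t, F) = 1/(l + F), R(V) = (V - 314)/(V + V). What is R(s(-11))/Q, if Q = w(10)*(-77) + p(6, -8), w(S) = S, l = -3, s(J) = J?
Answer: -325/16942 ≈ -0.019183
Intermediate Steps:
R(V) = (-314 + V)/(2*V) (R(V) = (-314 + V)/((2*V)) = (-314 + V)*(1/(2*V)) = (-314 + V)/(2*V))
p(t, F) = 1/(-3 + F)
Q = -8471/11 (Q = 10*(-77) + 1/(-3 - 8) = -770 + 1/(-11) = -770 - 1/11 = -8471/11 ≈ -770.09)
R(s(-11))/Q = ((1/2)*(-314 - 11)/(-11))/(-8471/11) = ((1/2)*(-1/11)*(-325))*(-11/8471) = (325/22)*(-11/8471) = -325/16942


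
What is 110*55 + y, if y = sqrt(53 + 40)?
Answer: 6050 + sqrt(93) ≈ 6059.6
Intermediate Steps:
y = sqrt(93) ≈ 9.6436
110*55 + y = 110*55 + sqrt(93) = 6050 + sqrt(93)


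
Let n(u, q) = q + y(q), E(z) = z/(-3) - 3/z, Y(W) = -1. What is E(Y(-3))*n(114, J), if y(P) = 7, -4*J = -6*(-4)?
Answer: 10/3 ≈ 3.3333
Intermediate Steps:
J = -6 (J = -(-3)*(-4)/2 = -1/4*24 = -6)
E(z) = -3/z - z/3 (E(z) = z*(-1/3) - 3/z = -z/3 - 3/z = -3/z - z/3)
n(u, q) = 7 + q (n(u, q) = q + 7 = 7 + q)
E(Y(-3))*n(114, J) = (-3/(-1) - 1/3*(-1))*(7 - 6) = (-3*(-1) + 1/3)*1 = (3 + 1/3)*1 = (10/3)*1 = 10/3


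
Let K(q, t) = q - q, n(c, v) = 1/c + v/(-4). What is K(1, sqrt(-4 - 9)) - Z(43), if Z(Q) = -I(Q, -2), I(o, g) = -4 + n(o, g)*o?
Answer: 37/2 ≈ 18.500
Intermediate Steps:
n(c, v) = 1/c - v/4 (n(c, v) = 1/c + v*(-1/4) = 1/c - v/4)
I(o, g) = -4 + o*(1/o - g/4) (I(o, g) = -4 + (1/o - g/4)*o = -4 + o*(1/o - g/4))
Z(Q) = 3 - Q/2 (Z(Q) = -(-3 - 1/4*(-2)*Q) = -(-3 + Q/2) = 3 - Q/2)
K(q, t) = 0
K(1, sqrt(-4 - 9)) - Z(43) = 0 - (3 - 1/2*43) = 0 - (3 - 43/2) = 0 - 1*(-37/2) = 0 + 37/2 = 37/2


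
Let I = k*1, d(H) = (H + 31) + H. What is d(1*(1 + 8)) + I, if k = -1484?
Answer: -1435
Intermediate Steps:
d(H) = 31 + 2*H (d(H) = (31 + H) + H = 31 + 2*H)
I = -1484 (I = -1484*1 = -1484)
d(1*(1 + 8)) + I = (31 + 2*(1*(1 + 8))) - 1484 = (31 + 2*(1*9)) - 1484 = (31 + 2*9) - 1484 = (31 + 18) - 1484 = 49 - 1484 = -1435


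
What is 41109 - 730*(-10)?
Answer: 48409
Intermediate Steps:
41109 - 730*(-10) = 41109 + 7300 = 48409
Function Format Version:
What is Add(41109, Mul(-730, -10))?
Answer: 48409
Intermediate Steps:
Add(41109, Mul(-730, -10)) = Add(41109, 7300) = 48409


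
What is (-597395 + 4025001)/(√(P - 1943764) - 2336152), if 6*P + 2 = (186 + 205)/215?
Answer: -3443185703208160/2346771487673253 - 3427606*I*√359401969190/2346771487673253 ≈ -1.4672 - 0.00087561*I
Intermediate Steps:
P = -13/430 (P = -⅓ + ((186 + 205)/215)/6 = -⅓ + (391*(1/215))/6 = -⅓ + (⅙)*(391/215) = -⅓ + 391/1290 = -13/430 ≈ -0.030233)
(-597395 + 4025001)/(√(P - 1943764) - 2336152) = (-597395 + 4025001)/(√(-13/430 - 1943764) - 2336152) = 3427606/(√(-835818533/430) - 2336152) = 3427606/(I*√359401969190/430 - 2336152) = 3427606/(-2336152 + I*√359401969190/430)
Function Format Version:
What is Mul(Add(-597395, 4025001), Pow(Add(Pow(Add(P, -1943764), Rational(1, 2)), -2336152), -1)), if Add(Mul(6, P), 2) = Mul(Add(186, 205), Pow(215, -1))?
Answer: Add(Rational(-3443185703208160, 2346771487673253), Mul(Rational(-3427606, 2346771487673253), I, Pow(359401969190, Rational(1, 2)))) ≈ Add(-1.4672, Mul(-0.00087561, I))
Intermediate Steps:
P = Rational(-13, 430) (P = Add(Rational(-1, 3), Mul(Rational(1, 6), Mul(Add(186, 205), Pow(215, -1)))) = Add(Rational(-1, 3), Mul(Rational(1, 6), Mul(391, Rational(1, 215)))) = Add(Rational(-1, 3), Mul(Rational(1, 6), Rational(391, 215))) = Add(Rational(-1, 3), Rational(391, 1290)) = Rational(-13, 430) ≈ -0.030233)
Mul(Add(-597395, 4025001), Pow(Add(Pow(Add(P, -1943764), Rational(1, 2)), -2336152), -1)) = Mul(Add(-597395, 4025001), Pow(Add(Pow(Add(Rational(-13, 430), -1943764), Rational(1, 2)), -2336152), -1)) = Mul(3427606, Pow(Add(Pow(Rational(-835818533, 430), Rational(1, 2)), -2336152), -1)) = Mul(3427606, Pow(Add(Mul(Rational(1, 430), I, Pow(359401969190, Rational(1, 2))), -2336152), -1)) = Mul(3427606, Pow(Add(-2336152, Mul(Rational(1, 430), I, Pow(359401969190, Rational(1, 2)))), -1))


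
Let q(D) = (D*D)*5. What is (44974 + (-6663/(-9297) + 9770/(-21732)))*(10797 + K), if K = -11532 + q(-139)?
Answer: 8066137002330705/1870763 ≈ 4.3117e+9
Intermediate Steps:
q(D) = 5*D² (q(D) = D²*5 = 5*D²)
K = 85073 (K = -11532 + 5*(-139)² = -11532 + 5*19321 = -11532 + 96605 = 85073)
(44974 + (-6663/(-9297) + 9770/(-21732)))*(10797 + K) = (44974 + (-6663/(-9297) + 9770/(-21732)))*(10797 + 85073) = (44974 + (-6663*(-1/9297) + 9770*(-1/21732)))*95870 = (44974 + (2221/3099 - 4885/10866))*95870 = (44974 + 999419/3741526)*95870 = (168272389743/3741526)*95870 = 8066137002330705/1870763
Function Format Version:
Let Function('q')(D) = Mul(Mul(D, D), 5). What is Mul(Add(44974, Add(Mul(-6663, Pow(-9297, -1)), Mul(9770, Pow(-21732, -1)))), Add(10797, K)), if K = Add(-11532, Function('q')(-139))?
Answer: Rational(8066137002330705, 1870763) ≈ 4.3117e+9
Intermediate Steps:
Function('q')(D) = Mul(5, Pow(D, 2)) (Function('q')(D) = Mul(Pow(D, 2), 5) = Mul(5, Pow(D, 2)))
K = 85073 (K = Add(-11532, Mul(5, Pow(-139, 2))) = Add(-11532, Mul(5, 19321)) = Add(-11532, 96605) = 85073)
Mul(Add(44974, Add(Mul(-6663, Pow(-9297, -1)), Mul(9770, Pow(-21732, -1)))), Add(10797, K)) = Mul(Add(44974, Add(Mul(-6663, Pow(-9297, -1)), Mul(9770, Pow(-21732, -1)))), Add(10797, 85073)) = Mul(Add(44974, Add(Mul(-6663, Rational(-1, 9297)), Mul(9770, Rational(-1, 21732)))), 95870) = Mul(Add(44974, Add(Rational(2221, 3099), Rational(-4885, 10866))), 95870) = Mul(Add(44974, Rational(999419, 3741526)), 95870) = Mul(Rational(168272389743, 3741526), 95870) = Rational(8066137002330705, 1870763)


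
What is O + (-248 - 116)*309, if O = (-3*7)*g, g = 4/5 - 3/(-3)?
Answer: -562569/5 ≈ -1.1251e+5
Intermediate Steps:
g = 9/5 (g = 4*(⅕) - 3*(-⅓) = ⅘ + 1 = 9/5 ≈ 1.8000)
O = -189/5 (O = -3*7*(9/5) = -21*9/5 = -189/5 ≈ -37.800)
O + (-248 - 116)*309 = -189/5 + (-248 - 116)*309 = -189/5 - 364*309 = -189/5 - 112476 = -562569/5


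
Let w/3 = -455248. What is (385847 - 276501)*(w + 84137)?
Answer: -140138599022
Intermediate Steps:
w = -1365744 (w = 3*(-455248) = -1365744)
(385847 - 276501)*(w + 84137) = (385847 - 276501)*(-1365744 + 84137) = 109346*(-1281607) = -140138599022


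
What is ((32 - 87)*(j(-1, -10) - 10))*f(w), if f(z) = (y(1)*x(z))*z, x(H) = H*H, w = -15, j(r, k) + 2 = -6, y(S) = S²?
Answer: -3341250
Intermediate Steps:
j(r, k) = -8 (j(r, k) = -2 - 6 = -8)
x(H) = H²
f(z) = z³ (f(z) = (1²*z²)*z = (1*z²)*z = z²*z = z³)
((32 - 87)*(j(-1, -10) - 10))*f(w) = ((32 - 87)*(-8 - 10))*(-15)³ = -55*(-18)*(-3375) = 990*(-3375) = -3341250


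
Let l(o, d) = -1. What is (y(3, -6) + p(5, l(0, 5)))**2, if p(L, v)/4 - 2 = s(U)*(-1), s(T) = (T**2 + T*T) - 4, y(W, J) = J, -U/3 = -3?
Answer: 396900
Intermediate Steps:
U = 9 (U = -3*(-3) = 9)
s(T) = -4 + 2*T**2 (s(T) = (T**2 + T**2) - 4 = 2*T**2 - 4 = -4 + 2*T**2)
p(L, v) = -624 (p(L, v) = 8 + 4*((-4 + 2*9**2)*(-1)) = 8 + 4*((-4 + 2*81)*(-1)) = 8 + 4*((-4 + 162)*(-1)) = 8 + 4*(158*(-1)) = 8 + 4*(-158) = 8 - 632 = -624)
(y(3, -6) + p(5, l(0, 5)))**2 = (-6 - 624)**2 = (-630)**2 = 396900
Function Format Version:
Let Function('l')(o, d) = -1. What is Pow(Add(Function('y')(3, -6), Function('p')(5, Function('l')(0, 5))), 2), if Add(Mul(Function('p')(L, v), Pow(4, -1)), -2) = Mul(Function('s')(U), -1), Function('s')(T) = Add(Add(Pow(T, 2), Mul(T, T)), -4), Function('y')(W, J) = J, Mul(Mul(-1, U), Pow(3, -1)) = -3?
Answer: 396900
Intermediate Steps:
U = 9 (U = Mul(-3, -3) = 9)
Function('s')(T) = Add(-4, Mul(2, Pow(T, 2))) (Function('s')(T) = Add(Add(Pow(T, 2), Pow(T, 2)), -4) = Add(Mul(2, Pow(T, 2)), -4) = Add(-4, Mul(2, Pow(T, 2))))
Function('p')(L, v) = -624 (Function('p')(L, v) = Add(8, Mul(4, Mul(Add(-4, Mul(2, Pow(9, 2))), -1))) = Add(8, Mul(4, Mul(Add(-4, Mul(2, 81)), -1))) = Add(8, Mul(4, Mul(Add(-4, 162), -1))) = Add(8, Mul(4, Mul(158, -1))) = Add(8, Mul(4, -158)) = Add(8, -632) = -624)
Pow(Add(Function('y')(3, -6), Function('p')(5, Function('l')(0, 5))), 2) = Pow(Add(-6, -624), 2) = Pow(-630, 2) = 396900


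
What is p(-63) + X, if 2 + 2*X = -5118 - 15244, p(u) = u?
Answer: -10245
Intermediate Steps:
X = -10182 (X = -1 + (-5118 - 15244)/2 = -1 + (½)*(-20362) = -1 - 10181 = -10182)
p(-63) + X = -63 - 10182 = -10245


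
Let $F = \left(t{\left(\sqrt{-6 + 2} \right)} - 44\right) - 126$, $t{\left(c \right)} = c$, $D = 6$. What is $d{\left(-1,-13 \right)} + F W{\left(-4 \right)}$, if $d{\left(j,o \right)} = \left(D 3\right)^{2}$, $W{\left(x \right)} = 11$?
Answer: $-1546 + 22 i \approx -1546.0 + 22.0 i$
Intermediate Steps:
$F = -170 + 2 i$ ($F = \left(\sqrt{-6 + 2} - 44\right) - 126 = \left(\sqrt{-4} - 44\right) - 126 = \left(2 i - 44\right) - 126 = \left(-44 + 2 i\right) - 126 = -170 + 2 i \approx -170.0 + 2.0 i$)
$d{\left(j,o \right)} = 324$ ($d{\left(j,o \right)} = \left(6 \cdot 3\right)^{2} = 18^{2} = 324$)
$d{\left(-1,-13 \right)} + F W{\left(-4 \right)} = 324 + \left(-170 + 2 i\right) 11 = 324 - \left(1870 - 22 i\right) = -1546 + 22 i$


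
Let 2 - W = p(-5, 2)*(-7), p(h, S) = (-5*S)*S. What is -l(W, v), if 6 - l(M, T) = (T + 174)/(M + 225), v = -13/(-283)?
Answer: -98471/24621 ≈ -3.9995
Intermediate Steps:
p(h, S) = -5*S²
v = 13/283 (v = -13*(-1/283) = 13/283 ≈ 0.045936)
W = -138 (W = 2 - (-5*2²)*(-7) = 2 - (-5*4)*(-7) = 2 - (-20)*(-7) = 2 - 1*140 = 2 - 140 = -138)
l(M, T) = 6 - (174 + T)/(225 + M) (l(M, T) = 6 - (T + 174)/(M + 225) = 6 - (174 + T)/(225 + M))
-l(W, v) = -(1176 - 1*13/283 + 6*(-138))/(225 - 138) = -(1176 - 13/283 - 828)/87 = -98471/(87*283) = -1*98471/24621 = -98471/24621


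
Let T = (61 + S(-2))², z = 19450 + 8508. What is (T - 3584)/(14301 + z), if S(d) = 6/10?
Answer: 752/150925 ≈ 0.0049826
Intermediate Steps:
S(d) = ⅗ (S(d) = 6*(⅒) = ⅗)
z = 27958
T = 94864/25 (T = (61 + ⅗)² = (308/5)² = 94864/25 ≈ 3794.6)
(T - 3584)/(14301 + z) = (94864/25 - 3584)/(14301 + 27958) = (5264/25)/42259 = (5264/25)*(1/42259) = 752/150925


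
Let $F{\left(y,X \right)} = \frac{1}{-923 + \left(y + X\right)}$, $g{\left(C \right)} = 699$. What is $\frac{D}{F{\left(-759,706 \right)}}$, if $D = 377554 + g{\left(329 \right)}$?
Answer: $-369174928$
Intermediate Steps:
$D = 378253$ ($D = 377554 + 699 = 378253$)
$F{\left(y,X \right)} = \frac{1}{-923 + X + y}$ ($F{\left(y,X \right)} = \frac{1}{-923 + \left(X + y\right)} = \frac{1}{-923 + X + y}$)
$\frac{D}{F{\left(-759,706 \right)}} = \frac{378253}{\frac{1}{-923 + 706 - 759}} = \frac{378253}{\frac{1}{-976}} = \frac{378253}{- \frac{1}{976}} = 378253 \left(-976\right) = -369174928$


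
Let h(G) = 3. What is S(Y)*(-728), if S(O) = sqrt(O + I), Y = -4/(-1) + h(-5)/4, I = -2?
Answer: -364*sqrt(11) ≈ -1207.3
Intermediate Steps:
Y = 19/4 (Y = -4/(-1) + 3/4 = -4*(-1) + 3*(1/4) = 4 + 3/4 = 19/4 ≈ 4.7500)
S(O) = sqrt(-2 + O) (S(O) = sqrt(O - 2) = sqrt(-2 + O))
S(Y)*(-728) = sqrt(-2 + 19/4)*(-728) = sqrt(11/4)*(-728) = (sqrt(11)/2)*(-728) = -364*sqrt(11)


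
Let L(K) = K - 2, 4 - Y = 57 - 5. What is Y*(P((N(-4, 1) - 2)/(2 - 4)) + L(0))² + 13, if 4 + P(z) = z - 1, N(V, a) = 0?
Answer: -1715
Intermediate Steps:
Y = -48 (Y = 4 - (57 - 5) = 4 - 1*52 = 4 - 52 = -48)
P(z) = -5 + z (P(z) = -4 + (z - 1) = -4 + (-1 + z) = -5 + z)
L(K) = -2 + K
Y*(P((N(-4, 1) - 2)/(2 - 4)) + L(0))² + 13 = -48*((-5 + (0 - 2)/(2 - 4)) + (-2 + 0))² + 13 = -48*((-5 - 2/(-2)) - 2)² + 13 = -48*((-5 - 2*(-½)) - 2)² + 13 = -48*((-5 + 1) - 2)² + 13 = -48*(-4 - 2)² + 13 = -48*(-6)² + 13 = -48*36 + 13 = -1728 + 13 = -1715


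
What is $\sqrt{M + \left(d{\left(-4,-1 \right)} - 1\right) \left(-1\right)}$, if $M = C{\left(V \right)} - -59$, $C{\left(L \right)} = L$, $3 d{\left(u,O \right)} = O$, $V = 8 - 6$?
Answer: $\frac{\sqrt{561}}{3} \approx 7.8951$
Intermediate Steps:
$V = 2$ ($V = 8 - 6 = 2$)
$d{\left(u,O \right)} = \frac{O}{3}$
$M = 61$ ($M = 2 - -59 = 2 + 59 = 61$)
$\sqrt{M + \left(d{\left(-4,-1 \right)} - 1\right) \left(-1\right)} = \sqrt{61 + \left(\frac{1}{3} \left(-1\right) - 1\right) \left(-1\right)} = \sqrt{61 + \left(- \frac{1}{3} - 1\right) \left(-1\right)} = \sqrt{61 - - \frac{4}{3}} = \sqrt{61 + \frac{4}{3}} = \sqrt{\frac{187}{3}} = \frac{\sqrt{561}}{3}$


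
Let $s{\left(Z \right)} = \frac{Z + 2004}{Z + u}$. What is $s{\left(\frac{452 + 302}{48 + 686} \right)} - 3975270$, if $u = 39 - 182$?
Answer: $- \frac{207128203925}{52104} \approx -3.9753 \cdot 10^{6}$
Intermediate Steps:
$u = -143$
$s{\left(Z \right)} = \frac{2004 + Z}{-143 + Z}$ ($s{\left(Z \right)} = \frac{Z + 2004}{Z - 143} = \frac{2004 + Z}{-143 + Z}$)
$s{\left(\frac{452 + 302}{48 + 686} \right)} - 3975270 = \frac{2004 + \frac{452 + 302}{48 + 686}}{-143 + \frac{452 + 302}{48 + 686}} - 3975270 = \frac{2004 + \frac{754}{734}}{-143 + \frac{754}{734}} - 3975270 = \frac{2004 + 754 \cdot \frac{1}{734}}{-143 + 754 \cdot \frac{1}{734}} - 3975270 = \frac{2004 + \frac{377}{367}}{-143 + \frac{377}{367}} - 3975270 = \frac{1}{- \frac{52104}{367}} \cdot \frac{735845}{367} - 3975270 = \left(- \frac{367}{52104}\right) \frac{735845}{367} - 3975270 = - \frac{735845}{52104} - 3975270 = - \frac{207128203925}{52104}$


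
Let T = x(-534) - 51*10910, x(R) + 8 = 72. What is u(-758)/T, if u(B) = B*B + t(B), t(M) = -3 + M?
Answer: -573803/556346 ≈ -1.0314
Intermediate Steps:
x(R) = 64 (x(R) = -8 + 72 = 64)
u(B) = -3 + B + B² (u(B) = B*B + (-3 + B) = B² + (-3 + B) = -3 + B + B²)
T = -556346 (T = 64 - 51*10910 = 64 - 1*556410 = 64 - 556410 = -556346)
u(-758)/T = (-3 - 758 + (-758)²)/(-556346) = (-3 - 758 + 574564)*(-1/556346) = 573803*(-1/556346) = -573803/556346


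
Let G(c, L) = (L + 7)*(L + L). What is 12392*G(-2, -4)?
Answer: -297408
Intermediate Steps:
G(c, L) = 2*L*(7 + L) (G(c, L) = (7 + L)*(2*L) = 2*L*(7 + L))
12392*G(-2, -4) = 12392*(2*(-4)*(7 - 4)) = 12392*(2*(-4)*3) = 12392*(-24) = -297408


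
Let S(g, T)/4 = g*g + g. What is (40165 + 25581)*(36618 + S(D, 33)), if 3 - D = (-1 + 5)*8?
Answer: 2621030036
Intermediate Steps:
D = -29 (D = 3 - (-1 + 5)*8 = 3 - 4*8 = 3 - 1*32 = 3 - 32 = -29)
S(g, T) = 4*g + 4*g² (S(g, T) = 4*(g*g + g) = 4*(g² + g) = 4*(g + g²) = 4*g + 4*g²)
(40165 + 25581)*(36618 + S(D, 33)) = (40165 + 25581)*(36618 + 4*(-29)*(1 - 29)) = 65746*(36618 + 4*(-29)*(-28)) = 65746*(36618 + 3248) = 65746*39866 = 2621030036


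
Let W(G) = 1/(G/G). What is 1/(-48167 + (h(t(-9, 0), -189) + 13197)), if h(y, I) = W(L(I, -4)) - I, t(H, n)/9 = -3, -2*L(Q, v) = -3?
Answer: -1/34780 ≈ -2.8752e-5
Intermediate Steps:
L(Q, v) = 3/2 (L(Q, v) = -½*(-3) = 3/2)
t(H, n) = -27 (t(H, n) = 9*(-3) = -27)
W(G) = 1 (W(G) = 1/1 = 1)
h(y, I) = 1 - I
1/(-48167 + (h(t(-9, 0), -189) + 13197)) = 1/(-48167 + ((1 - 1*(-189)) + 13197)) = 1/(-48167 + ((1 + 189) + 13197)) = 1/(-48167 + (190 + 13197)) = 1/(-48167 + 13387) = 1/(-34780) = -1/34780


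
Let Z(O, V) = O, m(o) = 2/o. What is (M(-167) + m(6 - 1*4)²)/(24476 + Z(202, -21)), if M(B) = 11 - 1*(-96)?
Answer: 2/457 ≈ 0.0043764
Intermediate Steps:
M(B) = 107 (M(B) = 11 + 96 = 107)
(M(-167) + m(6 - 1*4)²)/(24476 + Z(202, -21)) = (107 + (2/(6 - 1*4))²)/(24476 + 202) = (107 + (2/(6 - 4))²)/24678 = (107 + (2/2)²)*(1/24678) = (107 + (2*(½))²)*(1/24678) = (107 + 1²)*(1/24678) = (107 + 1)*(1/24678) = 108*(1/24678) = 2/457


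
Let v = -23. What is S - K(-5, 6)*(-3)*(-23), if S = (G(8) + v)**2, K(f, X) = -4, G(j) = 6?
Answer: 565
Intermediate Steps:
S = 289 (S = (6 - 23)**2 = (-17)**2 = 289)
S - K(-5, 6)*(-3)*(-23) = 289 - (-4*(-3))*(-23) = 289 - 12*(-23) = 289 - 1*(-276) = 289 + 276 = 565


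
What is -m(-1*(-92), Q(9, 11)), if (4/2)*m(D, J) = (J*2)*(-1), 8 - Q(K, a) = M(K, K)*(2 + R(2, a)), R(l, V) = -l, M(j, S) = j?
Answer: 8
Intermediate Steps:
Q(K, a) = 8 (Q(K, a) = 8 - K*(2 - 1*2) = 8 - K*(2 - 2) = 8 - K*0 = 8 - 1*0 = 8 + 0 = 8)
m(D, J) = -J (m(D, J) = ((J*2)*(-1))/2 = ((2*J)*(-1))/2 = (-2*J)/2 = -J)
-m(-1*(-92), Q(9, 11)) = -(-1)*8 = -1*(-8) = 8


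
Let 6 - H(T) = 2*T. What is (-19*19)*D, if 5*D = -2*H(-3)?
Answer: 8664/5 ≈ 1732.8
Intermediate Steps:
H(T) = 6 - 2*T
D = -24/5 (D = (-2*(6 - 2*(-3)))/5 = (-2*(6 + 6))/5 = (-2*12)/5 = (⅕)*(-24) = -24/5 ≈ -4.8000)
(-19*19)*D = -19*19*(-24/5) = -361*(-24/5) = 8664/5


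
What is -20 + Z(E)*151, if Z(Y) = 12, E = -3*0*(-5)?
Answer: 1792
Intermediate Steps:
E = 0 (E = 0*(-5) = 0)
-20 + Z(E)*151 = -20 + 12*151 = -20 + 1812 = 1792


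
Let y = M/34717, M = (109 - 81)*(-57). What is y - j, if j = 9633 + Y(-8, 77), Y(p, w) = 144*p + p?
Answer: -294158737/34717 ≈ -8473.0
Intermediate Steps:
M = -1596 (M = 28*(-57) = -1596)
Y(p, w) = 145*p
y = -1596/34717 ≈ -0.045972
j = 8473 (j = 9633 + 145*(-8) = 9633 - 1160 = 8473)
y - j = -1596/34717 - 1*8473 = -1596/34717 - 8473 = -294158737/34717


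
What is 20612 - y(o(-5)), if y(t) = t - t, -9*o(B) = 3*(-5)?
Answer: 20612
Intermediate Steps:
o(B) = 5/3 (o(B) = -(-5)/3 = -⅑*(-15) = 5/3)
y(t) = 0
20612 - y(o(-5)) = 20612 - 1*0 = 20612 + 0 = 20612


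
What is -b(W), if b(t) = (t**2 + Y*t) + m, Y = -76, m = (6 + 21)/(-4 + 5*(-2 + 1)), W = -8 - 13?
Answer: -2034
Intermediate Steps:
W = -21
m = -3 (m = 27/(-4 + 5*(-1)) = 27/(-4 - 5) = 27/(-9) = 27*(-1/9) = -3)
b(t) = -3 + t**2 - 76*t (b(t) = (t**2 - 76*t) - 3 = -3 + t**2 - 76*t)
-b(W) = -(-3 + (-21)**2 - 76*(-21)) = -(-3 + 441 + 1596) = -1*2034 = -2034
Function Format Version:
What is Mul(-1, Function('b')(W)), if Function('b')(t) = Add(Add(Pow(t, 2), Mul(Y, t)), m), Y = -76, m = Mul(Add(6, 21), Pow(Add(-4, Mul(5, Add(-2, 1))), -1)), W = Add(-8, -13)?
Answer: -2034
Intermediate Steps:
W = -21
m = -3 (m = Mul(27, Pow(Add(-4, Mul(5, -1)), -1)) = Mul(27, Pow(Add(-4, -5), -1)) = Mul(27, Pow(-9, -1)) = Mul(27, Rational(-1, 9)) = -3)
Function('b')(t) = Add(-3, Pow(t, 2), Mul(-76, t)) (Function('b')(t) = Add(Add(Pow(t, 2), Mul(-76, t)), -3) = Add(-3, Pow(t, 2), Mul(-76, t)))
Mul(-1, Function('b')(W)) = Mul(-1, Add(-3, Pow(-21, 2), Mul(-76, -21))) = Mul(-1, Add(-3, 441, 1596)) = Mul(-1, 2034) = -2034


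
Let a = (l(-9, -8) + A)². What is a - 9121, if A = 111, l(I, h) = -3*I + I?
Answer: 7520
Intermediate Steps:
l(I, h) = -2*I
a = 16641 (a = (-2*(-9) + 111)² = (18 + 111)² = 129² = 16641)
a - 9121 = 16641 - 9121 = 7520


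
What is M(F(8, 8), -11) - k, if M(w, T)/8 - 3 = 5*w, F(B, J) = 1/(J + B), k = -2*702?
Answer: 2861/2 ≈ 1430.5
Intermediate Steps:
k = -1404
F(B, J) = 1/(B + J)
M(w, T) = 24 + 40*w (M(w, T) = 24 + 8*(5*w) = 24 + 40*w)
M(F(8, 8), -11) - k = (24 + 40/(8 + 8)) - 1*(-1404) = (24 + 40/16) + 1404 = (24 + 40*(1/16)) + 1404 = (24 + 5/2) + 1404 = 53/2 + 1404 = 2861/2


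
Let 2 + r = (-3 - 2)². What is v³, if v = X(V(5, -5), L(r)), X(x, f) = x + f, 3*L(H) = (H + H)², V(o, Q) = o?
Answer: 9677214091/27 ≈ 3.5842e+8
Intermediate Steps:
r = 23 (r = -2 + (-3 - 2)² = -2 + (-5)² = -2 + 25 = 23)
L(H) = 4*H²/3 (L(H) = (H + H)²/3 = (2*H)²/3 = (4*H²)/3 = 4*H²/3)
X(x, f) = f + x
v = 2131/3 (v = (4/3)*23² + 5 = (4/3)*529 + 5 = 2116/3 + 5 = 2131/3 ≈ 710.33)
v³ = (2131/3)³ = 9677214091/27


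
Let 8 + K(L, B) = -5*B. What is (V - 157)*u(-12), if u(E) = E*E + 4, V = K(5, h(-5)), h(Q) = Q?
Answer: -20720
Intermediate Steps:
K(L, B) = -8 - 5*B
V = 17 (V = -8 - 5*(-5) = -8 + 25 = 17)
u(E) = 4 + E² (u(E) = E² + 4 = 4 + E²)
(V - 157)*u(-12) = (17 - 157)*(4 + (-12)²) = -140*(4 + 144) = -140*148 = -20720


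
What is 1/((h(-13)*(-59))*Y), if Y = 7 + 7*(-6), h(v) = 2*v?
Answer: -1/53690 ≈ -1.8625e-5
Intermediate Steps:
Y = -35 (Y = 7 - 42 = -35)
1/((h(-13)*(-59))*Y) = 1/(((2*(-13))*(-59))*(-35)) = 1/(-26*(-59)*(-35)) = 1/(1534*(-35)) = 1/(-53690) = -1/53690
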